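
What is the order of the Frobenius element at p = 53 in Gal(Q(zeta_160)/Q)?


The Frobenius at p in Gal(Q(zeta_n)/Q) = (Z/nZ)* is the class of p, so its order is ord_160(53), the smallest k >= 1 with 53^k = 1 mod 160.
n = 160 = 2^5 * 5, phi(160) = 64; the order divides phi(n).
Divisors of 64: 1, 2, 4, 8, 16, 32, 64
Repeated squaring mod 160: 53^1 = 53, 53^2 = 89, 53^4 = 81, 53^8 = 1, 53^16 = 1, 53^32 = 1, 53^64 = 1
Test divisors in increasing order:
  k=1: 53^1 = 53 mod 160
  k=2: 53^2 = 89 mod 160
  k=4: 53^4 = 81 mod 160
  k=8: 53^8 = 1 mod 160  <- first divisor giving 1
Order = 8

8


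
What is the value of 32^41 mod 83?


p = 83 is prime and the exponent is (p-1)/2 = 41, so by Euler's criterion 32^41 = (32/83) = +1 or -1 mod 83.
Compute by square-and-multiply:
  41 = 32 + 8 + 1 (binary 101001)
  Repeated squaring mod 83: 32^1 = 32, 32^2 = 28, 32^4 = 37, 32^8 = 41, 32^16 = 21, 32^32 = 26
  32^41 = 32^32 * 32^8 * 32^1 = 26 * 41 * 32 mod 83
    26 * 41 = 1066 = 70 mod 83
    70 * 32 = 2240 = 82 mod 83
  32^41 = 82 mod 83
Result 82 = p - 1 = -1 mod 83: 32 is a quadratic non-residue mod 83. As a residue in [0, p-1] the value is 82.
32^41 mod 83 = 82

82


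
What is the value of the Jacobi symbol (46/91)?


Compute (46/91) via quadratic reciprocity:
  pull out 2: (2/91) = -1  (since 91 mod 8 = 3)
  reciprocity: (23/91) -> -(91/23)
  reduce: (22/23)
  pull out 2: (2/23) = +1  (since 23 mod 8 = 7)
  reciprocity: (11/23) -> -(23/11)
  reduce: (1/11)
  (1/11) = 1
Product of signs = -1

-1


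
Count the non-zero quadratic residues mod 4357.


For prime p, the number of non-zero quadratic residues is (p-1)/2.
= (4357-1)/2
= 2178

2178


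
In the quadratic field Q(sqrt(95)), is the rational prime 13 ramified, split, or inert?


K = Q(sqrt(95)). Since d mod 4 = 3, disc(K) = 380.
Check p | disc: 380 mod 13 = 3.
p does not divide disc. Compute Legendre symbol (d/p):
4^((13-1)/2) mod 13 = 1
(d/p) = 1, so p splits: (p) = P*P' with e=1, f=1, g=2.
Therefore p is split.

split


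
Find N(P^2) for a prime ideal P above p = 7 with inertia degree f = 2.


N(P^a) = p^(a*f)
= 7^(2*2)
= 7^4
= 2401

2401


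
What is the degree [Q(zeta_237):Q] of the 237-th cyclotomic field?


The degree equals Euler's totient phi(237).
237 = 3 * 79
phi(237) = 156

156


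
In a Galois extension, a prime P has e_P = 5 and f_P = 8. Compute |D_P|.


|D_P| = e * f
= 5 * 8
= 40

40


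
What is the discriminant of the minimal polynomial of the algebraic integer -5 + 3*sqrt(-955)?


The element -5 + 3*sqrt(-955) has minimal polynomial:
x^2 + 10*x + 8620
Discriminant = (10)^2 - 4*(8620)
= 100 - 34480
= -34380

-34380


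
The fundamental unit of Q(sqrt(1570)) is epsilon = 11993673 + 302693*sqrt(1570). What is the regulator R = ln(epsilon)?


epsilon = 11993673 + 302693*sqrt(1570)
= 2.3987e+07
R = ln(2.3987e+07)
= 16.9930

16.9930


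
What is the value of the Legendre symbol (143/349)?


p = 349 is prime, so compute (143/349) with the reciprocity algorithm (Jacobi-symbol steps: pull out 2s via (2/n), flip via reciprocity, reduce):
  reciprocity: (143/349) -> +(349/143)
  reduce: (63/143)
  reciprocity: (63/143) -> -(143/63)
  reduce: (17/63)
  reciprocity: (17/63) -> +(63/17)
  reduce: (12/17)
  pull out 2: (2/17) = +1  (since 17 mod 8 = 1)
  pull out 2: (2/17) = +1  (since 17 mod 8 = 1)
  reciprocity: (3/17) -> +(17/3)
  reduce: (2/3)
  pull out 2: (2/3) = -1  (since 3 mod 8 = 3)
  (1/3) = 1
Product of signs = 1
(143/349) = 1

1


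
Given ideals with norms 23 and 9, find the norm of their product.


N(IJ) = N(I) * N(J)
= 23 * 9
= 207

207


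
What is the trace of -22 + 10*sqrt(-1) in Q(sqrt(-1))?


Tr(a + b*sqrt(d)) = (a + b*sqrt(d)) + (a - b*sqrt(d)) = 2a
= 2 * (-22)
= -44

-44


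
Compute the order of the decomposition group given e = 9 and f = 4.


|D_P| = e * f
= 9 * 4
= 36

36


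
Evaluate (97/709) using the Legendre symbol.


p = 709 is prime, so compute (97/709) with the reciprocity algorithm (Jacobi-symbol steps: pull out 2s via (2/n), flip via reciprocity, reduce):
  reciprocity: (97/709) -> +(709/97)
  reduce: (30/97)
  pull out 2: (2/97) = +1  (since 97 mod 8 = 1)
  reciprocity: (15/97) -> +(97/15)
  reduce: (7/15)
  reciprocity: (7/15) -> -(15/7)
  reduce: (1/7)
  (1/7) = 1
Product of signs = -1
(97/709) = -1

-1


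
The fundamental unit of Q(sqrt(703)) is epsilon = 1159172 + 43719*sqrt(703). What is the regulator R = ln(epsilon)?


epsilon = 1159172 + 43719*sqrt(703)
= 2.3183e+06
R = ln(2.3183e+06)
= 14.6564

14.6564


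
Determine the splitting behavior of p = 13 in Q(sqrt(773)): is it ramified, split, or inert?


K = Q(sqrt(773)). Since d mod 4 = 1, disc(K) = 773.
Check p | disc: 773 mod 13 = 6.
p does not divide disc. Compute Legendre symbol (d/p):
6^((13-1)/2) mod 13 = -1
(d/p) = -1, so p is inert: (p) stays prime with e=1, f=2, g=1.
Therefore p is inert.

inert


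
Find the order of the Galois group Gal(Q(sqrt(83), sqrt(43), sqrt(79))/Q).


The 3 square roots of distinct primes are multiplicatively independent over Q,
so [K:Q] = 2^3 and Gal(K/Q) is isomorphic to (Z/2Z)^3.
|Gal| = 2^3 = 8

8


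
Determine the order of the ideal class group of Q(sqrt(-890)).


K = Q(sqrt(-890)). d mod 4 = 2, so D = disc(K) = 4d = -3560
h(K) equals the number of primitive reduced positive-definite forms (a, b, c) = a*x^2 + b*x*y + c*y^2 with b^2 - 4ac = D,
where reduced means |b| <= a <= c, with b >= 0 whenever |b| = a or a = c, and primitive means gcd(a, b, c) = 1.
Reduced forces 3a^2 <= |D| = 3560, so 1 <= a <= 34; b must have the parity of D, and c = (b^2 - D)/(4a) must be an integer >= a.
Enumerate a = 1..34, b in [-a, a]:
  a=1: (1, 0, 890)  [1]
  a=2: (2, 0, 445)  [1]
  a=3: (3, -2, 297), (3, 2, 297)  [2]
  a=4: none
  a=5: (5, 0, 178)  [1]
  a=6: (6, -4, 149), (6, 4, 149)  [2]
  a=7..8: none
  a=9: (9, -2, 99), (9, 2, 99)  [2]
  a=10: (10, 0, 89)  [1]
  a=11: (11, -2, 81), (11, 2, 81)  [2]
  a=12..14: none
  a=15: (15, -10, 61), (15, 10, 61)  [2]
  a=16..17: none
  a=18: (18, -16, 53), (18, 16, 53)  [2]
  a=19..21: none
  a=22: (22, -20, 45), (22, 20, 45)  [2]
  a=23..26: none
  a=27: (27, -2, 33), (27, 2, 33)  [2]
  a=28: none
  a=29: (29, -6, 31), (29, 6, 31)  [2]
  a=30: (30, -20, 33), (30, 20, 33)  [2]
  a=31..34: none
Total reduced forms: 1 + 1 + 2 + 1 + 2 + 2 + 1 + 2 + 2 + 2 + 2 + 2 + 2 + 2 = 24
h = 24

24


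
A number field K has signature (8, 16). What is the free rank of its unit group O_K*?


By Dirichlet's unit theorem:
rank = r1 + r2 - 1
= 8 + 16 - 1
= 23

23


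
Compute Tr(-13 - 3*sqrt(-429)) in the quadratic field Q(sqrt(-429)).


Tr(a + b*sqrt(d)) = (a + b*sqrt(d)) + (a - b*sqrt(d)) = 2a
= 2 * (-13)
= -26

-26


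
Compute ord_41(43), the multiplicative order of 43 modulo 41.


We want ord_41(43), the smallest k >= 1 with 43^k = 1 mod 41.
n = 41 = 41, phi(41) = 40; the order divides phi(n).
Divisors of 40: 1, 2, 4, 5, 8, 10, 20, 40
Repeated squaring mod 41: 43^1 = 2, 43^2 = 4, 43^4 = 16, 43^8 = 10, 43^16 = 18, 43^32 = 37
Test divisors in increasing order:
  k=1: 43^1 = 2 mod 41
  k=2: 43^2 = 4 mod 41
  k=4: 43^4 = 16 mod 41
  k=5: 43^5 = 16 * 2 = 32 mod 41
  k=8: 43^8 = 10 mod 41
  k=10: 43^10 = 10 * 4 = 40 mod 41
  k=20: 43^20 = 18 * 16 = 1 mod 41  <- first divisor giving 1
Order = 20

20


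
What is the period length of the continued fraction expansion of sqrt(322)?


Run the CF algorithm for sqrt(322).
a_0 = floor(sqrt(322)) = 17; set m_0=0, q_0=1.
Recurrence: m' = q*a - m,  q' = (d - m'^2)/q,  a' = floor((a_0 + m')/q').
  step 1: m=17, q=33, a=1
  step 2: m=16, q=2, a=16
  step 3: m=16, q=33, a=1
  step 4: m=17, q=1, a=34
a_4 = 2*a_0 = 34, so the period closes here.
sqrt(322) = [17; 1, 16, 1, 34]
Period length = 4

4


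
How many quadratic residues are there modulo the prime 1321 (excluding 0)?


For prime p, the number of non-zero quadratic residues is (p-1)/2.
= (1321-1)/2
= 660

660


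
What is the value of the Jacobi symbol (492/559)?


Compute (492/559) via quadratic reciprocity:
  pull out 2: (2/559) = +1  (since 559 mod 8 = 7)
  pull out 2: (2/559) = +1  (since 559 mod 8 = 7)
  reciprocity: (123/559) -> -(559/123)
  reduce: (67/123)
  reciprocity: (67/123) -> -(123/67)
  reduce: (56/67)
  pull out 2: (2/67) = -1  (since 67 mod 8 = 3)
  pull out 2: (2/67) = -1  (since 67 mod 8 = 3)
  pull out 2: (2/67) = -1  (since 67 mod 8 = 3)
  reciprocity: (7/67) -> -(67/7)
  reduce: (4/7)
  pull out 2: (2/7) = +1  (since 7 mod 8 = 7)
  pull out 2: (2/7) = +1  (since 7 mod 8 = 7)
  (1/7) = 1
Product of signs = 1

1


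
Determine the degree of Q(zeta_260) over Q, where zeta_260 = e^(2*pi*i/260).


The degree equals Euler's totient phi(260).
260 = 2^2 * 5 * 13
phi(260) = 96

96


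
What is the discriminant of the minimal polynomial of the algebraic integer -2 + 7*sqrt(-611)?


The element -2 + 7*sqrt(-611) has minimal polynomial:
x^2 + 4*x + 29943
Discriminant = (4)^2 - 4*(29943)
= 16 - 119772
= -119756

-119756


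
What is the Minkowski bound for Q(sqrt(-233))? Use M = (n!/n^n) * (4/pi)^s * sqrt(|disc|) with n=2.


d = -233, d mod 4 = 3, so disc(K) = 4d = -932; |disc(K)| = 932
Imaginary quadratic field, so n = 2, s = r2 = 1, r1 = 0
M = (n!/n^n) * (4/pi)^s * sqrt(|disc(K)|) = (2!/2^2) * (4/pi)^1 * sqrt(932)
= 0.5 * 1.273240 * 30.528675
= 19.4352

19.4352


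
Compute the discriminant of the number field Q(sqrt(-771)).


For K = Q(sqrt(d)) with d squarefree: disc(K) = d if d = 1 mod 4, and disc(K) = 4d if d = 2 or 3 mod 4.
Here d = -771, and d mod 4 = 1.
d = 1 mod 4 (O_K = Z[(1+sqrt(d))/2]), so disc(K) = d = -771

-771


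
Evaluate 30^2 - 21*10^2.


x^2 - d*y^2
= 30^2 - 21*10^2
= 900 - 2100
= -1200

-1200


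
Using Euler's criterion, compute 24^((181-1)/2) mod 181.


p = 181 is prime and the exponent is (p-1)/2 = 90, so by Euler's criterion 24^90 = (24/181) = +1 or -1 mod 181.
Compute by square-and-multiply:
  90 = 64 + 16 + 8 + 2 (binary 1011010)
  Repeated squaring mod 181: 24^1 = 24, 24^2 = 33, 24^4 = 3, 24^8 = 9, 24^16 = 81, 24^32 = 45, 24^64 = 34
  24^90 = 24^64 * 24^16 * 24^8 * 24^2 = 34 * 81 * 9 * 33 mod 181
    34 * 81 = 2754 = 39 mod 181
    39 * 9 = 351 = 170 mod 181
    170 * 33 = 5610 = 180 mod 181
  24^90 = 180 mod 181
Result 180 = p - 1 = -1 mod 181: 24 is a quadratic non-residue mod 181. As a residue in [0, p-1] the value is 180.
24^90 mod 181 = 180

180


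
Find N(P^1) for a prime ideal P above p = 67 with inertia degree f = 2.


N(P^a) = p^(a*f)
= 67^(1*2)
= 67^2
= 4489

4489


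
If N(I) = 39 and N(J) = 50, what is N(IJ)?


N(IJ) = N(I) * N(J)
= 39 * 50
= 1950

1950


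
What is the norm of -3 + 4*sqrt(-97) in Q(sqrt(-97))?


N(a + b*sqrt(d)) = a^2 - d*b^2
= (-3)^2 - (-97)*(4)^2
= 9 + 1552
= 1561

1561


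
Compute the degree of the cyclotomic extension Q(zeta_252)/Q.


The degree equals Euler's totient phi(252).
252 = 2^2 * 3^2 * 7
phi(252) = 72

72


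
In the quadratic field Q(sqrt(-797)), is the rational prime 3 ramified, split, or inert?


K = Q(sqrt(-797)). Since d mod 4 = 3, disc(K) = -3188.
Check p | disc: -3188 mod 3 = 1.
p does not divide disc. Compute Legendre symbol (d/p):
1^((3-1)/2) mod 3 = 1
(d/p) = 1, so p splits: (p) = P*P' with e=1, f=1, g=2.
Therefore p is split.

split


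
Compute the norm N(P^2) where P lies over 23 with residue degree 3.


N(P^a) = p^(a*f)
= 23^(2*3)
= 23^6
= 148035889

148035889


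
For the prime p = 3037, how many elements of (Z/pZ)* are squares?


For prime p, the number of non-zero quadratic residues is (p-1)/2.
= (3037-1)/2
= 1518

1518


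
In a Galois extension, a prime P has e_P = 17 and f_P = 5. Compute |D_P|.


|D_P| = e * f
= 17 * 5
= 85

85


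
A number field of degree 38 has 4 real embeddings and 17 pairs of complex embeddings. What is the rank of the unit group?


By Dirichlet's unit theorem:
rank = r1 + r2 - 1
= 4 + 17 - 1
= 20

20


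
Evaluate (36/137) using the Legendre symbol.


p = 137 is prime, so compute (36/137) with the reciprocity algorithm (Jacobi-symbol steps: pull out 2s via (2/n), flip via reciprocity, reduce):
  pull out 2: (2/137) = +1  (since 137 mod 8 = 1)
  pull out 2: (2/137) = +1  (since 137 mod 8 = 1)
  reciprocity: (9/137) -> +(137/9)
  reduce: (2/9)
  pull out 2: (2/9) = +1  (since 9 mod 8 = 1)
  (1/9) = 1
Product of signs = 1
(36/137) = 1

1


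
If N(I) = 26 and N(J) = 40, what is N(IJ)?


N(IJ) = N(I) * N(J)
= 26 * 40
= 1040

1040


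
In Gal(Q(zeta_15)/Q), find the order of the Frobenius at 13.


The Frobenius at p in Gal(Q(zeta_n)/Q) = (Z/nZ)* is the class of p, so its order is ord_15(13), the smallest k >= 1 with 13^k = 1 mod 15.
n = 15 = 3 * 5, phi(15) = 8; the order divides phi(n).
Divisors of 8: 1, 2, 4, 8
Repeated squaring mod 15: 13^1 = 13, 13^2 = 4, 13^4 = 1, 13^8 = 1
Test divisors in increasing order:
  k=1: 13^1 = 13 mod 15
  k=2: 13^2 = 4 mod 15
  k=4: 13^4 = 1 mod 15  <- first divisor giving 1
Order = 4

4


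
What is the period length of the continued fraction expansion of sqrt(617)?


Run the CF algorithm for sqrt(617).
a_0 = floor(sqrt(617)) = 24; set m_0=0, q_0=1.
Recurrence: m' = q*a - m,  q' = (d - m'^2)/q,  a' = floor((a_0 + m')/q').
  step 1: m=24, q=41, a=1
  step 2: m=17, q=8, a=5
  step 3: m=23, q=11, a=4
  step 4: m=21, q=16, a=2
  step 5: m=11, q=31, a=1
  step 6: m=20, q=7, a=6
  step 7: m=22, q=19, a=2
  step 8: m=16, q=19, a=2
  step 9: m=22, q=7, a=6
  step 10: m=20, q=31, a=1
  step 11: m=11, q=16, a=2
  step 12: m=21, q=11, a=4
  step 13: m=23, q=8, a=5
  step 14: m=17, q=41, a=1
  step 15: m=24, q=1, a=48
a_15 = 2*a_0 = 48, so the period closes here.
sqrt(617) = [24; 1, 5, 4, 2, 1, 6, 2, 2, 6, 1, 2, 4, 5, 1, 48]
Period length = 15

15


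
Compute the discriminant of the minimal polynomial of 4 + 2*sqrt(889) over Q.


The element 4 + 2*sqrt(889) has minimal polynomial:
x^2 - 8*x - 3540
Discriminant = (-8)^2 - 4*(-3540)
= 64 + 14160
= 14224

14224


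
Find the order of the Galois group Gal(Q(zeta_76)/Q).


|Gal(Q(zeta_76)/Q)| = phi(76)
= 36

36


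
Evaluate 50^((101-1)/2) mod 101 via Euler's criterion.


p = 101 is prime and the exponent is (p-1)/2 = 50, so by Euler's criterion 50^50 = (50/101) = +1 or -1 mod 101.
Compute by square-and-multiply:
  50 = 32 + 16 + 2 (binary 110010)
  Repeated squaring mod 101: 50^1 = 50, 50^2 = 76, 50^4 = 19, 50^8 = 58, 50^16 = 31, 50^32 = 52
  50^50 = 50^32 * 50^16 * 50^2 = 52 * 31 * 76 mod 101
    52 * 31 = 1612 = 97 mod 101
    97 * 76 = 7372 = 100 mod 101
  50^50 = 100 mod 101
Result 100 = p - 1 = -1 mod 101: 50 is a quadratic non-residue mod 101. As a residue in [0, p-1] the value is 100.
50^50 mod 101 = 100

100


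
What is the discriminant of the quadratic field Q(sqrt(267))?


For K = Q(sqrt(d)) with d squarefree: disc(K) = d if d = 1 mod 4, and disc(K) = 4d if d = 2 or 3 mod 4.
Here d = 267, and d mod 4 = 3.
d = 3 mod 4, not 1 (O_K = Z[sqrt(d)]), so disc(K) = 4d = 4 * (267) = 1068

1068


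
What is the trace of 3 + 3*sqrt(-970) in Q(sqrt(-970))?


Tr(a + b*sqrt(d)) = (a + b*sqrt(d)) + (a - b*sqrt(d)) = 2a
= 2 * (3)
= 6

6


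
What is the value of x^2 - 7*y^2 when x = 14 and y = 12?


x^2 - d*y^2
= 14^2 - 7*12^2
= 196 - 1008
= -812

-812


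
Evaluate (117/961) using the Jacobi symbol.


Compute (117/961) via quadratic reciprocity:
  reciprocity: (117/961) -> +(961/117)
  reduce: (25/117)
  reciprocity: (25/117) -> +(117/25)
  reduce: (17/25)
  reciprocity: (17/25) -> +(25/17)
  reduce: (8/17)
  pull out 2: (2/17) = +1  (since 17 mod 8 = 1)
  pull out 2: (2/17) = +1  (since 17 mod 8 = 1)
  pull out 2: (2/17) = +1  (since 17 mod 8 = 1)
  (1/17) = 1
Product of signs = 1

1


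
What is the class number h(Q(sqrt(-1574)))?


K = Q(sqrt(-1574)). d mod 4 = 2, so D = disc(K) = 4d = -6296
h(K) equals the number of primitive reduced positive-definite forms (a, b, c) = a*x^2 + b*x*y + c*y^2 with b^2 - 4ac = D,
where reduced means |b| <= a <= c, with b >= 0 whenever |b| = a or a = c, and primitive means gcd(a, b, c) = 1.
Reduced forces 3a^2 <= |D| = 6296, so 1 <= a <= 45; b must have the parity of D, and c = (b^2 - D)/(4a) must be an integer >= a.
Enumerate a = 1..45, b in [-a, a]:
  a=1: (1, 0, 1574)  [1]
  a=2: (2, 0, 787)  [1]
  a=3: (3, -2, 525), (3, 2, 525)  [2]
  a=4: none
  a=5: (5, -2, 315), (5, 2, 315)  [2]
  a=6: (6, -4, 263), (6, 4, 263)  [2]
  a=7: (7, -2, 225), (7, 2, 225)  [2]
  a=8: none
  a=9: (9, -2, 175), (9, 2, 175)  [2]
  a=10: (10, -8, 159), (10, 8, 159)  [2]
  a=11..12: none
  a=13: (13, -10, 123), (13, 10, 123)  [2]
  a=14: (14, -12, 115), (14, 12, 115)  [2]
  a=15: (15, -8, 106), (15, -2, 105), (15, 2, 105), (15, 8, 106)  [4]
  a=16..17: none
  a=18: (18, -16, 91), (18, 16, 91)  [2]
  a=19..20: none
  a=21: (21, -16, 78), (21, -2, 75), (21, 2, 75), (21, 16, 78)  [4]
  a=22: none
  a=23: (23, -12, 70), (23, 12, 70)  [2]
  a=24: none
  a=25: (25, -2, 63), (25, 2, 63)  [2]
  a=26: (26, -16, 63), (26, 16, 63)  [2]
  a=27: (27, -20, 62), (27, 20, 62)  [2]
  a=28..29: none
  a=30: (30, -28, 59), (30, -8, 53), (30, 8, 53), (30, 28, 59)  [4]
  a=31: (31, -20, 54), (31, 20, 54)  [2]
  a=32..34: none
  a=35: (35, -12, 46), (35, -2, 45), (35, 2, 45), (35, 12, 46)  [4]
  a=36..38: none
  a=39: (39, -16, 42), (39, -10, 41), (39, 10, 41), (39, 16, 42)  [4]
  a=40..41: none
  a=42: (42, -40, 47), (42, 40, 47)  [2]
  a=43: (43, -38, 45), (43, 38, 45)  [2]
  a=44..45: none
Total reduced forms: 1 + 1 + 2 + 2 + 2 + 2 + 2 + 2 + 2 + 2 + 4 + 2 + 4 + 2 + 2 + 2 + 2 + 4 + 2 + 4 + 4 + 2 + 2 = 54
h = 54

54


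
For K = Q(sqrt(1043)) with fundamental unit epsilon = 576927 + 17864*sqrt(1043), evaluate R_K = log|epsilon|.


epsilon = 576927 + 17864*sqrt(1043)
= 1.1539e+06
R = ln(1.1539e+06)
= 13.9586

13.9586


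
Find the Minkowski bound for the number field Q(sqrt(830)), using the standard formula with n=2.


d = 830, d mod 4 = 2, so disc(K) = 4d = 3320; |disc(K)| = 3320
Real quadratic field, so n = 2, s = r2 = 0, r1 = 2
M = (n!/n^n) * (4/pi)^s * sqrt(|disc(K)|) = (2!/2^2) * (4/pi)^0 * sqrt(3320)
= 0.5 * 1.000000 * 57.619441
= 28.8097

28.8097


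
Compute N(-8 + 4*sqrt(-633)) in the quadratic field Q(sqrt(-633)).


N(a + b*sqrt(d)) = a^2 - d*b^2
= (-8)^2 - (-633)*(4)^2
= 64 + 10128
= 10192

10192


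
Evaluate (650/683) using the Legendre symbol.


p = 683 is prime, so compute (650/683) with the reciprocity algorithm (Jacobi-symbol steps: pull out 2s via (2/n), flip via reciprocity, reduce):
  pull out 2: (2/683) = -1  (since 683 mod 8 = 3)
  reciprocity: (325/683) -> +(683/325)
  reduce: (33/325)
  reciprocity: (33/325) -> +(325/33)
  reduce: (28/33)
  pull out 2: (2/33) = +1  (since 33 mod 8 = 1)
  pull out 2: (2/33) = +1  (since 33 mod 8 = 1)
  reciprocity: (7/33) -> +(33/7)
  reduce: (5/7)
  reciprocity: (5/7) -> +(7/5)
  reduce: (2/5)
  pull out 2: (2/5) = -1  (since 5 mod 8 = 5)
  (1/5) = 1
Product of signs = 1
(650/683) = 1

1


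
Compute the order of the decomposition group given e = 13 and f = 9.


|D_P| = e * f
= 13 * 9
= 117

117


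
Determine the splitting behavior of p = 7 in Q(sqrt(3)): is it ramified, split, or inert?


K = Q(sqrt(3)). Since d mod 4 = 3, disc(K) = 12.
Check p | disc: 12 mod 7 = 5.
p does not divide disc. Compute Legendre symbol (d/p):
3^((7-1)/2) mod 7 = -1
(d/p) = -1, so p is inert: (p) stays prime with e=1, f=2, g=1.
Therefore p is inert.

inert


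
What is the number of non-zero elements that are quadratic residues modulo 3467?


For prime p, the number of non-zero quadratic residues is (p-1)/2.
= (3467-1)/2
= 1733

1733


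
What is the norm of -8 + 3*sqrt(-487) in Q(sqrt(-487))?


N(a + b*sqrt(d)) = a^2 - d*b^2
= (-8)^2 - (-487)*(3)^2
= 64 + 4383
= 4447

4447


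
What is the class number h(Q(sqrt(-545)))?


K = Q(sqrt(-545)). d mod 4 = 3, so D = disc(K) = 4d = -2180
h(K) equals the number of primitive reduced positive-definite forms (a, b, c) = a*x^2 + b*x*y + c*y^2 with b^2 - 4ac = D,
where reduced means |b| <= a <= c, with b >= 0 whenever |b| = a or a = c, and primitive means gcd(a, b, c) = 1.
Reduced forces 3a^2 <= |D| = 2180, so 1 <= a <= 26; b must have the parity of D, and c = (b^2 - D)/(4a) must be an integer >= a.
Enumerate a = 1..26, b in [-a, a]:
  a=1: (1, 0, 545)  [1]
  a=2: (2, 2, 273)  [1]
  a=3: (3, -2, 182), (3, 2, 182)  [2]
  a=4: none
  a=5: (5, 0, 109)  [1]
  a=6: (6, -2, 91), (6, 2, 91)  [2]
  a=7: (7, -2, 78), (7, 2, 78)  [2]
  a=8: none
  a=9: (9, -4, 61), (9, 4, 61)  [2]
  a=10: (10, 10, 57)  [1]
  a=11: (11, -8, 51), (11, 8, 51)  [2]
  a=12: none
  a=13: (13, -2, 42), (13, 2, 42)  [2]
  a=14: (14, -2, 39), (14, 2, 39)  [2]
  a=15: (15, -10, 38), (15, 10, 38)  [2]
  a=16: none
  a=17: (17, -8, 33), (17, 8, 33)  [2]
  a=18: (18, -14, 33), (18, 14, 33)  [2]
  a=19: (19, -10, 30), (19, 10, 30)  [2]
  a=20: none
  a=21: (21, -16, 29), (21, -2, 26), (21, 2, 26), (21, 16, 29)  [4]
  a=22: (22, -14, 27), (22, 14, 27)  [2]
  a=23..26: none
Total reduced forms: 1 + 1 + 2 + 1 + 2 + 2 + 2 + 1 + 2 + 2 + 2 + 2 + 2 + 2 + 2 + 4 + 2 = 32
h = 32

32


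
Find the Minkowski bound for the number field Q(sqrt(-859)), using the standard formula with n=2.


d = -859, d mod 4 = 1, so disc(K) = d = -859; |disc(K)| = 859
Imaginary quadratic field, so n = 2, s = r2 = 1, r1 = 0
M = (n!/n^n) * (4/pi)^s * sqrt(|disc(K)|) = (2!/2^2) * (4/pi)^1 * sqrt(859)
= 0.5 * 1.273240 * 29.308702
= 18.6585

18.6585


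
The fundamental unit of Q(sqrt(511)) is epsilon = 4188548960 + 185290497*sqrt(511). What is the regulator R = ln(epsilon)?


epsilon = 4188548960 + 185290497*sqrt(511)
= 8.3771e+09
R = ln(8.3771e+09)
= 22.8488

22.8488


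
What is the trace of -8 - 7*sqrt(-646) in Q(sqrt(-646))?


Tr(a + b*sqrt(d)) = (a + b*sqrt(d)) + (a - b*sqrt(d)) = 2a
= 2 * (-8)
= -16

-16


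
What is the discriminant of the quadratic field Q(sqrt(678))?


For K = Q(sqrt(d)) with d squarefree: disc(K) = d if d = 1 mod 4, and disc(K) = 4d if d = 2 or 3 mod 4.
Here d = 678, and d mod 4 = 2.
d = 2 mod 4, not 1 (O_K = Z[sqrt(d)]), so disc(K) = 4d = 4 * (678) = 2712

2712


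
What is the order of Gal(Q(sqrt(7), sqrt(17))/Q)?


The 2 square roots of distinct primes are multiplicatively independent over Q,
so [K:Q] = 2^2 and Gal(K/Q) is isomorphic to (Z/2Z)^2.
|Gal| = 2^2 = 4

4


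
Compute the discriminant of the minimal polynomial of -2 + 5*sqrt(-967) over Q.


The element -2 + 5*sqrt(-967) has minimal polynomial:
x^2 + 4*x + 24179
Discriminant = (4)^2 - 4*(24179)
= 16 - 96716
= -96700

-96700


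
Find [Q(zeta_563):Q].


The degree equals Euler's totient phi(563).
563 = 563
phi(563) = 562

562


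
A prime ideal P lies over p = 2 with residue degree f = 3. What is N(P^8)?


N(P^a) = p^(a*f)
= 2^(8*3)
= 2^24
= 16777216

16777216


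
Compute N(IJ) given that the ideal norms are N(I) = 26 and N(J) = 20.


N(IJ) = N(I) * N(J)
= 26 * 20
= 520

520


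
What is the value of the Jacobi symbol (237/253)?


Compute (237/253) via quadratic reciprocity:
  reciprocity: (237/253) -> +(253/237)
  reduce: (16/237)
  pull out 2: (2/237) = -1  (since 237 mod 8 = 5)
  pull out 2: (2/237) = -1  (since 237 mod 8 = 5)
  pull out 2: (2/237) = -1  (since 237 mod 8 = 5)
  pull out 2: (2/237) = -1  (since 237 mod 8 = 5)
  (1/237) = 1
Product of signs = 1

1


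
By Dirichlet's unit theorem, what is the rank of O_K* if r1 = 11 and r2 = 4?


By Dirichlet's unit theorem:
rank = r1 + r2 - 1
= 11 + 4 - 1
= 14

14


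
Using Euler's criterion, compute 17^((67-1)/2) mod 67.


p = 67 is prime and the exponent is (p-1)/2 = 33, so by Euler's criterion 17^33 = (17/67) = +1 or -1 mod 67.
Compute by square-and-multiply:
  33 = 32 + 1 (binary 100001)
  Repeated squaring mod 67: 17^1 = 17, 17^2 = 21, 17^4 = 39, 17^8 = 47, 17^16 = 65, 17^32 = 4
  17^33 = 17^32 * 17^1 = 4 * 17 mod 67
    4 * 17 = 68 = 1 mod 67
  17^33 = 1 mod 67
Result 1: 17 is a quadratic residue mod 67.
17^33 mod 67 = 1

1


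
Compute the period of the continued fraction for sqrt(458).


Run the CF algorithm for sqrt(458).
a_0 = floor(sqrt(458)) = 21; set m_0=0, q_0=1.
Recurrence: m' = q*a - m,  q' = (d - m'^2)/q,  a' = floor((a_0 + m')/q').
  step 1: m=21, q=17, a=2
  step 2: m=13, q=17, a=2
  step 3: m=21, q=1, a=42
a_3 = 2*a_0 = 42, so the period closes here.
sqrt(458) = [21; 2, 2, 42]
Period length = 3

3


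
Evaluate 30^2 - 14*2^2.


x^2 - d*y^2
= 30^2 - 14*2^2
= 900 - 56
= 844

844


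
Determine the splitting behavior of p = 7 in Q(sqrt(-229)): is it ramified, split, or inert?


K = Q(sqrt(-229)). Since d mod 4 = 3, disc(K) = -916.
Check p | disc: -916 mod 7 = 1.
p does not divide disc. Compute Legendre symbol (d/p):
2^((7-1)/2) mod 7 = 1
(d/p) = 1, so p splits: (p) = P*P' with e=1, f=1, g=2.
Therefore p is split.

split


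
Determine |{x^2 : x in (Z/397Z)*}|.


For prime p, the number of non-zero quadratic residues is (p-1)/2.
= (397-1)/2
= 198

198


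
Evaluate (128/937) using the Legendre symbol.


p = 937 is prime, so compute (128/937) with the reciprocity algorithm (Jacobi-symbol steps: pull out 2s via (2/n), flip via reciprocity, reduce):
  pull out 2: (2/937) = +1  (since 937 mod 8 = 1)
  pull out 2: (2/937) = +1  (since 937 mod 8 = 1)
  pull out 2: (2/937) = +1  (since 937 mod 8 = 1)
  pull out 2: (2/937) = +1  (since 937 mod 8 = 1)
  pull out 2: (2/937) = +1  (since 937 mod 8 = 1)
  pull out 2: (2/937) = +1  (since 937 mod 8 = 1)
  pull out 2: (2/937) = +1  (since 937 mod 8 = 1)
  (1/937) = 1
Product of signs = 1
(128/937) = 1

1


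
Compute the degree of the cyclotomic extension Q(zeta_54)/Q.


The degree equals Euler's totient phi(54).
54 = 2 * 3^3
phi(54) = 18

18


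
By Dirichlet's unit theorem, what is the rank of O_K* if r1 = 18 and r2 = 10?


By Dirichlet's unit theorem:
rank = r1 + r2 - 1
= 18 + 10 - 1
= 27

27


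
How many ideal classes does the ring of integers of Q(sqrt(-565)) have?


K = Q(sqrt(-565)). d mod 4 = 3, so D = disc(K) = 4d = -2260
h(K) equals the number of primitive reduced positive-definite forms (a, b, c) = a*x^2 + b*x*y + c*y^2 with b^2 - 4ac = D,
where reduced means |b| <= a <= c, with b >= 0 whenever |b| = a or a = c, and primitive means gcd(a, b, c) = 1.
Reduced forces 3a^2 <= |D| = 2260, so 1 <= a <= 27; b must have the parity of D, and c = (b^2 - D)/(4a) must be an integer >= a.
Enumerate a = 1..27, b in [-a, a]:
  a=1: (1, 0, 565)  [1]
  a=2: (2, 2, 283)  [1]
  a=3..4: none
  a=5: (5, 0, 113)  [1]
  a=6: none
  a=7: (7, -6, 82), (7, 6, 82)  [2]
  a=8..9: none
  a=10: (10, 10, 59)  [1]
  a=11..13: none
  a=14: (14, -6, 41), (14, 6, 41)  [2]
  a=15..16: none
  a=17: (17, -16, 37), (17, 16, 37)  [2]
  a=18: none
  a=19: (19, -18, 34), (19, 18, 34)  [2]
  a=20..27: none
Total reduced forms: 1 + 1 + 1 + 2 + 1 + 2 + 2 + 2 = 12
h = 12

12


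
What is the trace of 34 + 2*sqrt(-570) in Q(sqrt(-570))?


Tr(a + b*sqrt(d)) = (a + b*sqrt(d)) + (a - b*sqrt(d)) = 2a
= 2 * (34)
= 68

68


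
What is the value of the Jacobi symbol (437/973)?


Compute (437/973) via quadratic reciprocity:
  reciprocity: (437/973) -> +(973/437)
  reduce: (99/437)
  reciprocity: (99/437) -> +(437/99)
  reduce: (41/99)
  reciprocity: (41/99) -> +(99/41)
  reduce: (17/41)
  reciprocity: (17/41) -> +(41/17)
  reduce: (7/17)
  reciprocity: (7/17) -> +(17/7)
  reduce: (3/7)
  reciprocity: (3/7) -> -(7/3)
  reduce: (1/3)
  (1/3) = 1
Product of signs = -1

-1


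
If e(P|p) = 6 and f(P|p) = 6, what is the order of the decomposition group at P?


|D_P| = e * f
= 6 * 6
= 36

36


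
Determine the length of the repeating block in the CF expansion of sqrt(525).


Run the CF algorithm for sqrt(525).
a_0 = floor(sqrt(525)) = 22; set m_0=0, q_0=1.
Recurrence: m' = q*a - m,  q' = (d - m'^2)/q,  a' = floor((a_0 + m')/q').
  step 1: m=22, q=41, a=1
  step 2: m=19, q=4, a=10
  step 3: m=21, q=21, a=2
  step 4: m=21, q=4, a=10
  step 5: m=19, q=41, a=1
  step 6: m=22, q=1, a=44
a_6 = 2*a_0 = 44, so the period closes here.
sqrt(525) = [22; 1, 10, 2, 10, 1, 44]
Period length = 6

6


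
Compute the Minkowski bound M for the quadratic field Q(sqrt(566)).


d = 566, d mod 4 = 2, so disc(K) = 4d = 2264; |disc(K)| = 2264
Real quadratic field, so n = 2, s = r2 = 0, r1 = 2
M = (n!/n^n) * (4/pi)^s * sqrt(|disc(K)|) = (2!/2^2) * (4/pi)^0 * sqrt(2264)
= 0.5 * 1.000000 * 47.581509
= 23.7908

23.7908


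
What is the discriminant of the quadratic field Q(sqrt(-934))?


For K = Q(sqrt(d)) with d squarefree: disc(K) = d if d = 1 mod 4, and disc(K) = 4d if d = 2 or 3 mod 4.
Here d = -934, and d mod 4 = 2.
d = 2 mod 4, not 1 (O_K = Z[sqrt(d)]), so disc(K) = 4d = 4 * (-934) = -3736

-3736


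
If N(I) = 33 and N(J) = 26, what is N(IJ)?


N(IJ) = N(I) * N(J)
= 33 * 26
= 858

858


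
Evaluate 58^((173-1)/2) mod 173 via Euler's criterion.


p = 173 is prime and the exponent is (p-1)/2 = 86, so by Euler's criterion 58^86 = (58/173) = +1 or -1 mod 173.
Compute by square-and-multiply:
  86 = 64 + 16 + 4 + 2 (binary 1010110)
  Repeated squaring mod 173: 58^1 = 58, 58^2 = 77, 58^4 = 47, 58^8 = 133, 58^16 = 43, 58^32 = 119, 58^64 = 148
  58^86 = 58^64 * 58^16 * 58^4 * 58^2 = 148 * 43 * 47 * 77 mod 173
    148 * 43 = 6364 = 136 mod 173
    136 * 47 = 6392 = 164 mod 173
    164 * 77 = 12628 = 172 mod 173
  58^86 = 172 mod 173
Result 172 = p - 1 = -1 mod 173: 58 is a quadratic non-residue mod 173. As a residue in [0, p-1] the value is 172.
58^86 mod 173 = 172

172


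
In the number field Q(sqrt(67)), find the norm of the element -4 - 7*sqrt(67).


N(a + b*sqrt(d)) = a^2 - d*b^2
= (-4)^2 - (67)*(-7)^2
= 16 - 3283
= -3267

-3267


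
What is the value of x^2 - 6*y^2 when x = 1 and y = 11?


x^2 - d*y^2
= 1^2 - 6*11^2
= 1 - 726
= -725

-725


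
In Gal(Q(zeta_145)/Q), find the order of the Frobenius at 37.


The Frobenius at p in Gal(Q(zeta_n)/Q) = (Z/nZ)* is the class of p, so its order is ord_145(37), the smallest k >= 1 with 37^k = 1 mod 145.
n = 145 = 5 * 29, phi(145) = 112; the order divides phi(n).
Divisors of 112: 1, 2, 4, 7, 8, 14, 16, 28, 56, 112
Repeated squaring mod 145: 37^1 = 37, 37^2 = 64, 37^4 = 36, 37^8 = 136, 37^16 = 81, 37^32 = 36, 37^64 = 136
Test divisors in increasing order:
  k=1: 37^1 = 37 mod 145
  k=2: 37^2 = 64 mod 145
  k=4: 37^4 = 36 mod 145
  k=7: 37^7 = 36 * 64 * 37 = 133 mod 145
  k=8: 37^8 = 136 mod 145
  k=14: 37^14 = 136 * 36 * 64 = 144 mod 145
  k=16: 37^16 = 81 mod 145
  k=28: 37^28 = 81 * 136 * 36 = 1 mod 145  <- first divisor giving 1
Order = 28

28


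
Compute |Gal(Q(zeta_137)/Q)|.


|Gal(Q(zeta_137)/Q)| = phi(137)
= 136

136


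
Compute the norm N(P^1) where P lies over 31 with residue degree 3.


N(P^a) = p^(a*f)
= 31^(1*3)
= 31^3
= 29791

29791


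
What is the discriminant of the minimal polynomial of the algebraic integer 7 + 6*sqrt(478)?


The element 7 + 6*sqrt(478) has minimal polynomial:
x^2 - 14*x - 17159
Discriminant = (-14)^2 - 4*(-17159)
= 196 + 68636
= 68832

68832


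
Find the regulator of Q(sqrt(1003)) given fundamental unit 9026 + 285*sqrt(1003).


epsilon = 9026 + 285*sqrt(1003)
= 18051.9999
R = ln(18051.9999)
= 9.8010

9.8010


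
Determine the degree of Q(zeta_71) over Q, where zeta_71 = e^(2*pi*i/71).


The degree equals Euler's totient phi(71).
71 = 71
phi(71) = 70

70


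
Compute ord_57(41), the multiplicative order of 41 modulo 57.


We want ord_57(41), the smallest k >= 1 with 41^k = 1 mod 57.
n = 57 = 3 * 19, phi(57) = 36; the order divides phi(n).
Divisors of 36: 1, 2, 3, 4, 6, 9, 12, 18, 36
Repeated squaring mod 57: 41^1 = 41, 41^2 = 28, 41^4 = 43, 41^8 = 25, 41^16 = 55, 41^32 = 4
Test divisors in increasing order:
  k=1: 41^1 = 41 mod 57
  k=2: 41^2 = 28 mod 57
  k=3: 41^3 = 28 * 41 = 8 mod 57
  k=4: 41^4 = 43 mod 57
  k=6: 41^6 = 43 * 28 = 7 mod 57
  k=9: 41^9 = 25 * 41 = 56 mod 57
  k=12: 41^12 = 25 * 43 = 49 mod 57
  k=18: 41^18 = 55 * 28 = 1 mod 57  <- first divisor giving 1
Order = 18

18


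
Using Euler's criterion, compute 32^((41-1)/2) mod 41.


p = 41 is prime and the exponent is (p-1)/2 = 20, so by Euler's criterion 32^20 = (32/41) = +1 or -1 mod 41.
Compute by square-and-multiply:
  20 = 16 + 4 (binary 10100)
  Repeated squaring mod 41: 32^1 = 32, 32^2 = 40, 32^4 = 1, 32^8 = 1, 32^16 = 1
  32^20 = 32^16 * 32^4 = 1 * 1 mod 41
    1 * 1 = 1 = 1 mod 41
  32^20 = 1 mod 41
Result 1: 32 is a quadratic residue mod 41.
32^20 mod 41 = 1

1


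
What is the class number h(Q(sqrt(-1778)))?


K = Q(sqrt(-1778)). d mod 4 = 2, so D = disc(K) = 4d = -7112
h(K) equals the number of primitive reduced positive-definite forms (a, b, c) = a*x^2 + b*x*y + c*y^2 with b^2 - 4ac = D,
where reduced means |b| <= a <= c, with b >= 0 whenever |b| = a or a = c, and primitive means gcd(a, b, c) = 1.
Reduced forces 3a^2 <= |D| = 7112, so 1 <= a <= 48; b must have the parity of D, and c = (b^2 - D)/(4a) must be an integer >= a.
Enumerate a = 1..48, b in [-a, a]:
  a=1: (1, 0, 1778)  [1]
  a=2: (2, 0, 889)  [1]
  a=3: (3, -2, 593), (3, 2, 593)  [2]
  a=4..5: none
  a=6: (6, -4, 297), (6, 4, 297)  [2]
  a=7: (7, 0, 254)  [1]
  a=8: none
  a=9: (9, -4, 198), (9, 4, 198)  [2]
  a=10: none
  a=11: (11, -4, 162), (11, 4, 162)  [2]
  a=12: none
  a=13: (13, -8, 138), (13, 8, 138)  [2]
  a=14: (14, 0, 127)  [1]
  a=15..17: none
  a=18: (18, -4, 99), (18, 4, 99)  [2]
  a=19..20: none
  a=21: (21, -14, 87), (21, 14, 87)  [2]
  a=22: (22, -4, 81), (22, 4, 81)  [2]
  a=23: (23, -8, 78), (23, 8, 78)  [2]
  a=24..25: none
  a=26: (26, -8, 69), (26, 8, 69)  [2]
  a=27: (27, -4, 66), (27, 4, 66)  [2]
  a=28: none
  a=29: (29, -14, 63), (29, 14, 63)  [2]
  a=30: none
  a=31: (31, -24, 62), (31, 24, 62)  [2]
  a=32: none
  a=33: (33, -26, 59), (33, -4, 54), (33, 4, 54), (33, 26, 59)  [4]
  a=34..38: none
  a=39: (39, -34, 53), (39, -8, 46), (39, 8, 46), (39, 34, 53)  [4]
  a=40..41: none
  a=42: (42, -28, 47), (42, 28, 47)  [2]
  a=43..48: none
Total reduced forms: 1 + 1 + 2 + 2 + 1 + 2 + 2 + 2 + 1 + 2 + 2 + 2 + 2 + 2 + 2 + 2 + 2 + 4 + 4 + 2 = 40
h = 40

40


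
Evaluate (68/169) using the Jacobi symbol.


Compute (68/169) via quadratic reciprocity:
  pull out 2: (2/169) = +1  (since 169 mod 8 = 1)
  pull out 2: (2/169) = +1  (since 169 mod 8 = 1)
  reciprocity: (17/169) -> +(169/17)
  reduce: (16/17)
  pull out 2: (2/17) = +1  (since 17 mod 8 = 1)
  pull out 2: (2/17) = +1  (since 17 mod 8 = 1)
  pull out 2: (2/17) = +1  (since 17 mod 8 = 1)
  pull out 2: (2/17) = +1  (since 17 mod 8 = 1)
  (1/17) = 1
Product of signs = 1

1


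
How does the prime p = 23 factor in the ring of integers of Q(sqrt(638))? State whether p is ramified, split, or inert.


K = Q(sqrt(638)). Since d mod 4 = 2, disc(K) = 2552.
Check p | disc: 2552 mod 23 = 22.
p does not divide disc. Compute Legendre symbol (d/p):
17^((23-1)/2) mod 23 = -1
(d/p) = -1, so p is inert: (p) stays prime with e=1, f=2, g=1.
Therefore p is inert.

inert


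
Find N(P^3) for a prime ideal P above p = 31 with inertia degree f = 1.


N(P^a) = p^(a*f)
= 31^(3*1)
= 31^3
= 29791

29791


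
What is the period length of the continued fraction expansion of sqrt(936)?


Run the CF algorithm for sqrt(936).
a_0 = floor(sqrt(936)) = 30; set m_0=0, q_0=1.
Recurrence: m' = q*a - m,  q' = (d - m'^2)/q,  a' = floor((a_0 + m')/q').
  step 1: m=30, q=36, a=1
  step 2: m=6, q=25, a=1
  step 3: m=19, q=23, a=2
  step 4: m=27, q=9, a=6
  step 5: m=27, q=23, a=2
  step 6: m=19, q=25, a=1
  step 7: m=6, q=36, a=1
  step 8: m=30, q=1, a=60
a_8 = 2*a_0 = 60, so the period closes here.
sqrt(936) = [30; 1, 1, 2, 6, 2, 1, 1, 60]
Period length = 8

8


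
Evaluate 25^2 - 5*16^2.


x^2 - d*y^2
= 25^2 - 5*16^2
= 625 - 1280
= -655

-655


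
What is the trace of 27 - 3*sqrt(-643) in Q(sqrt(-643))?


Tr(a + b*sqrt(d)) = (a + b*sqrt(d)) + (a - b*sqrt(d)) = 2a
= 2 * (27)
= 54

54


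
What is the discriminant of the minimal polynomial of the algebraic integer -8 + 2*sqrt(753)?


The element -8 + 2*sqrt(753) has minimal polynomial:
x^2 + 16*x - 2948
Discriminant = (16)^2 - 4*(-2948)
= 256 + 11792
= 12048

12048


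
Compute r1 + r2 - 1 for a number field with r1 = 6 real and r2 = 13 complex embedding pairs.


By Dirichlet's unit theorem:
rank = r1 + r2 - 1
= 6 + 13 - 1
= 18

18


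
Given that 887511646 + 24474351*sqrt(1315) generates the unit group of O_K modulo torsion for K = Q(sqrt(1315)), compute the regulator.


epsilon = 887511646 + 24474351*sqrt(1315)
= 1.7750e+09
R = ln(1.7750e+09)
= 21.2971

21.2971


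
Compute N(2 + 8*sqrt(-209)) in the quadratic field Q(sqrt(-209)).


N(a + b*sqrt(d)) = a^2 - d*b^2
= (2)^2 - (-209)*(8)^2
= 4 + 13376
= 13380

13380


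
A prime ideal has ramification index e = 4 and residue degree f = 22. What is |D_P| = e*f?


|D_P| = e * f
= 4 * 22
= 88

88


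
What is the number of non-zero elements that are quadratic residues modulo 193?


For prime p, the number of non-zero quadratic residues is (p-1)/2.
= (193-1)/2
= 96

96


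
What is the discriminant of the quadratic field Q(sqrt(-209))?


For K = Q(sqrt(d)) with d squarefree: disc(K) = d if d = 1 mod 4, and disc(K) = 4d if d = 2 or 3 mod 4.
Here d = -209, and d mod 4 = 3.
d = 3 mod 4, not 1 (O_K = Z[sqrt(d)]), so disc(K) = 4d = 4 * (-209) = -836

-836


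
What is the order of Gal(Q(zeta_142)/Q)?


|Gal(Q(zeta_142)/Q)| = phi(142)
= 70

70


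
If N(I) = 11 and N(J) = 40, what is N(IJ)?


N(IJ) = N(I) * N(J)
= 11 * 40
= 440

440


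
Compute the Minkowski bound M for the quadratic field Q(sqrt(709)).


d = 709, d mod 4 = 1, so disc(K) = d = 709; |disc(K)| = 709
Real quadratic field, so n = 2, s = r2 = 0, r1 = 2
M = (n!/n^n) * (4/pi)^s * sqrt(|disc(K)|) = (2!/2^2) * (4/pi)^0 * sqrt(709)
= 0.5 * 1.000000 * 26.627054
= 13.3135

13.3135


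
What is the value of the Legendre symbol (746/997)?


p = 997 is prime, so compute (746/997) with the reciprocity algorithm (Jacobi-symbol steps: pull out 2s via (2/n), flip via reciprocity, reduce):
  pull out 2: (2/997) = -1  (since 997 mod 8 = 5)
  reciprocity: (373/997) -> +(997/373)
  reduce: (251/373)
  reciprocity: (251/373) -> +(373/251)
  reduce: (122/251)
  pull out 2: (2/251) = -1  (since 251 mod 8 = 3)
  reciprocity: (61/251) -> +(251/61)
  reduce: (7/61)
  reciprocity: (7/61) -> +(61/7)
  reduce: (5/7)
  reciprocity: (5/7) -> +(7/5)
  reduce: (2/5)
  pull out 2: (2/5) = -1  (since 5 mod 8 = 5)
  (1/5) = 1
Product of signs = -1
(746/997) = -1

-1


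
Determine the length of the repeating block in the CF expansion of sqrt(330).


Run the CF algorithm for sqrt(330).
a_0 = floor(sqrt(330)) = 18; set m_0=0, q_0=1.
Recurrence: m' = q*a - m,  q' = (d - m'^2)/q,  a' = floor((a_0 + m')/q').
  step 1: m=18, q=6, a=6
  step 2: m=18, q=1, a=36
a_2 = 2*a_0 = 36, so the period closes here.
sqrt(330) = [18; 6, 36]
Period length = 2

2


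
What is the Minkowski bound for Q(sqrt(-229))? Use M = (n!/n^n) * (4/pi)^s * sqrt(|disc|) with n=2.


d = -229, d mod 4 = 3, so disc(K) = 4d = -916; |disc(K)| = 916
Imaginary quadratic field, so n = 2, s = r2 = 1, r1 = 0
M = (n!/n^n) * (4/pi)^s * sqrt(|disc(K)|) = (2!/2^2) * (4/pi)^1 * sqrt(916)
= 0.5 * 1.273240 * 30.265492
= 19.2676

19.2676


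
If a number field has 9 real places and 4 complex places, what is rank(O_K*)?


By Dirichlet's unit theorem:
rank = r1 + r2 - 1
= 9 + 4 - 1
= 12

12


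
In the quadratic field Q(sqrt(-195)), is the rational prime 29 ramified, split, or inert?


K = Q(sqrt(-195)). Since d mod 4 = 1, disc(K) = -195.
Check p | disc: -195 mod 29 = 8.
p does not divide disc. Compute Legendre symbol (d/p):
8^((29-1)/2) mod 29 = -1
(d/p) = -1, so p is inert: (p) stays prime with e=1, f=2, g=1.
Therefore p is inert.

inert


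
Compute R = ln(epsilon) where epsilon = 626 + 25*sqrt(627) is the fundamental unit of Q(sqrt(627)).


epsilon = 626 + 25*sqrt(627)
= 1251.9992
R = ln(1251.9992)
= 7.1325

7.1325


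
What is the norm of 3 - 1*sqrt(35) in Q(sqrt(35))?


N(a + b*sqrt(d)) = a^2 - d*b^2
= (3)^2 - (35)*(-1)^2
= 9 - 35
= -26

-26
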